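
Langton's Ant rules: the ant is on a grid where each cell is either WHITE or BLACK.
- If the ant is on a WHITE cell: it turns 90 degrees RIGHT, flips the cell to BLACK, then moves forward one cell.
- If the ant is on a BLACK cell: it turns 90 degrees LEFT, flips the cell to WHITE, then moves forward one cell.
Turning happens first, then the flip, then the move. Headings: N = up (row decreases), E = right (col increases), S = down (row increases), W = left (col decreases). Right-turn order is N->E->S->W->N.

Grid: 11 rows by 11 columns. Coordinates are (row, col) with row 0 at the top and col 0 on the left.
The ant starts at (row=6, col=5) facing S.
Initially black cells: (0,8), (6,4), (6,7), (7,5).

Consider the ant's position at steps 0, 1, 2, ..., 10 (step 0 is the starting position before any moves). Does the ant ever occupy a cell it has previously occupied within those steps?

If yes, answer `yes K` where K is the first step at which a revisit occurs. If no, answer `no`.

Step 1: on WHITE (6,5): turn R to W, flip to black, move to (6,4). |black|=5 — new cell
Step 2: on BLACK (6,4): turn L to S, flip to white, move to (7,4). |black|=4 — new cell
Step 3: on WHITE (7,4): turn R to W, flip to black, move to (7,3). |black|=5 — new cell
Step 4: on WHITE (7,3): turn R to N, flip to black, move to (6,3). |black|=6 — new cell
Step 5: on WHITE (6,3): turn R to E, flip to black, move to (6,4). |black|=7 — REVISIT

Answer: yes 5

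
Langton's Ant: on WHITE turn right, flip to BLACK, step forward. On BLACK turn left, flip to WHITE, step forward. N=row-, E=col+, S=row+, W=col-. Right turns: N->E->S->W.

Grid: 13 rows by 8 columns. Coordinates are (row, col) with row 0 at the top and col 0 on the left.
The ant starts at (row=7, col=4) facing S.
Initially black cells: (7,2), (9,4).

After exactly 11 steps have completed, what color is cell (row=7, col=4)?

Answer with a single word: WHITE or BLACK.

Answer: BLACK

Derivation:
Step 1: on WHITE (7,4): turn R to W, flip to black, move to (7,3). |black|=3
Step 2: on WHITE (7,3): turn R to N, flip to black, move to (6,3). |black|=4
Step 3: on WHITE (6,3): turn R to E, flip to black, move to (6,4). |black|=5
Step 4: on WHITE (6,4): turn R to S, flip to black, move to (7,4). |black|=6
Step 5: on BLACK (7,4): turn L to E, flip to white, move to (7,5). |black|=5
Step 6: on WHITE (7,5): turn R to S, flip to black, move to (8,5). |black|=6
Step 7: on WHITE (8,5): turn R to W, flip to black, move to (8,4). |black|=7
Step 8: on WHITE (8,4): turn R to N, flip to black, move to (7,4). |black|=8
Step 9: on WHITE (7,4): turn R to E, flip to black, move to (7,5). |black|=9
Step 10: on BLACK (7,5): turn L to N, flip to white, move to (6,5). |black|=8
Step 11: on WHITE (6,5): turn R to E, flip to black, move to (6,6). |black|=9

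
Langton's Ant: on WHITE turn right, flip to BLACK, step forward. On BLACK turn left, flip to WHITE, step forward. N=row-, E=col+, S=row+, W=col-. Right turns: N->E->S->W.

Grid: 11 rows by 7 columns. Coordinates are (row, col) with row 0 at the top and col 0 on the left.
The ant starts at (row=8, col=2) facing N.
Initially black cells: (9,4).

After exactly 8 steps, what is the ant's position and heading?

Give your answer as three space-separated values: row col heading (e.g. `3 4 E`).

Answer: 8 2 S

Derivation:
Step 1: on WHITE (8,2): turn R to E, flip to black, move to (8,3). |black|=2
Step 2: on WHITE (8,3): turn R to S, flip to black, move to (9,3). |black|=3
Step 3: on WHITE (9,3): turn R to W, flip to black, move to (9,2). |black|=4
Step 4: on WHITE (9,2): turn R to N, flip to black, move to (8,2). |black|=5
Step 5: on BLACK (8,2): turn L to W, flip to white, move to (8,1). |black|=4
Step 6: on WHITE (8,1): turn R to N, flip to black, move to (7,1). |black|=5
Step 7: on WHITE (7,1): turn R to E, flip to black, move to (7,2). |black|=6
Step 8: on WHITE (7,2): turn R to S, flip to black, move to (8,2). |black|=7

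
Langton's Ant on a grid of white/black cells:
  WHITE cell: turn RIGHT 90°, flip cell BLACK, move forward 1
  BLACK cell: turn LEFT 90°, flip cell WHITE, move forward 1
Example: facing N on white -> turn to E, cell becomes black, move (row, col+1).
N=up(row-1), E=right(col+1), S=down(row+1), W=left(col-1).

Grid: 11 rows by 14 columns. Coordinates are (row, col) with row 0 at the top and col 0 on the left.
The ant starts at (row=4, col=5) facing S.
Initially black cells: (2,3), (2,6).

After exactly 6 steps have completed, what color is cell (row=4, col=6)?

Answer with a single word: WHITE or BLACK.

Answer: BLACK

Derivation:
Step 1: on WHITE (4,5): turn R to W, flip to black, move to (4,4). |black|=3
Step 2: on WHITE (4,4): turn R to N, flip to black, move to (3,4). |black|=4
Step 3: on WHITE (3,4): turn R to E, flip to black, move to (3,5). |black|=5
Step 4: on WHITE (3,5): turn R to S, flip to black, move to (4,5). |black|=6
Step 5: on BLACK (4,5): turn L to E, flip to white, move to (4,6). |black|=5
Step 6: on WHITE (4,6): turn R to S, flip to black, move to (5,6). |black|=6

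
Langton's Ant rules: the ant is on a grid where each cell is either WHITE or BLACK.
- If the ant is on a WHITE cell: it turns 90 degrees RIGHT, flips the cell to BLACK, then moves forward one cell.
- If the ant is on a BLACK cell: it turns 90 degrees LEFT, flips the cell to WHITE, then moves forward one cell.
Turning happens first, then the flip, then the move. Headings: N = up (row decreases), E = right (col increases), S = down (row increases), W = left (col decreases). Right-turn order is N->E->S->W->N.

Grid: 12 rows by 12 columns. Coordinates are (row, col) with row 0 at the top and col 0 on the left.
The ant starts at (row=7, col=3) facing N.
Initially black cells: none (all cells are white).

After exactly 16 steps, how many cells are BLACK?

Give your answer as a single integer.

Step 1: on WHITE (7,3): turn R to E, flip to black, move to (7,4). |black|=1
Step 2: on WHITE (7,4): turn R to S, flip to black, move to (8,4). |black|=2
Step 3: on WHITE (8,4): turn R to W, flip to black, move to (8,3). |black|=3
Step 4: on WHITE (8,3): turn R to N, flip to black, move to (7,3). |black|=4
Step 5: on BLACK (7,3): turn L to W, flip to white, move to (7,2). |black|=3
Step 6: on WHITE (7,2): turn R to N, flip to black, move to (6,2). |black|=4
Step 7: on WHITE (6,2): turn R to E, flip to black, move to (6,3). |black|=5
Step 8: on WHITE (6,3): turn R to S, flip to black, move to (7,3). |black|=6
Step 9: on WHITE (7,3): turn R to W, flip to black, move to (7,2). |black|=7
Step 10: on BLACK (7,2): turn L to S, flip to white, move to (8,2). |black|=6
Step 11: on WHITE (8,2): turn R to W, flip to black, move to (8,1). |black|=7
Step 12: on WHITE (8,1): turn R to N, flip to black, move to (7,1). |black|=8
Step 13: on WHITE (7,1): turn R to E, flip to black, move to (7,2). |black|=9
Step 14: on WHITE (7,2): turn R to S, flip to black, move to (8,2). |black|=10
Step 15: on BLACK (8,2): turn L to E, flip to white, move to (8,3). |black|=9
Step 16: on BLACK (8,3): turn L to N, flip to white, move to (7,3). |black|=8

Answer: 8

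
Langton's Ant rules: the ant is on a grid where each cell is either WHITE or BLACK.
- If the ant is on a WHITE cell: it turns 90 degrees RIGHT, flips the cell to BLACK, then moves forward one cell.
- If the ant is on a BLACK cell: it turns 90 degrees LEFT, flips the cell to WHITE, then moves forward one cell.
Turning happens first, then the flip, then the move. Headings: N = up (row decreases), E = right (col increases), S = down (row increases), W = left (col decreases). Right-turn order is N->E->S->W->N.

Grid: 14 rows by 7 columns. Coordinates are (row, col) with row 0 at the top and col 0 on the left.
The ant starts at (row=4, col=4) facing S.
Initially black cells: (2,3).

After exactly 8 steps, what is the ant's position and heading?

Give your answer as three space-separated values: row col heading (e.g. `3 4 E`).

Answer: 4 4 N

Derivation:
Step 1: on WHITE (4,4): turn R to W, flip to black, move to (4,3). |black|=2
Step 2: on WHITE (4,3): turn R to N, flip to black, move to (3,3). |black|=3
Step 3: on WHITE (3,3): turn R to E, flip to black, move to (3,4). |black|=4
Step 4: on WHITE (3,4): turn R to S, flip to black, move to (4,4). |black|=5
Step 5: on BLACK (4,4): turn L to E, flip to white, move to (4,5). |black|=4
Step 6: on WHITE (4,5): turn R to S, flip to black, move to (5,5). |black|=5
Step 7: on WHITE (5,5): turn R to W, flip to black, move to (5,4). |black|=6
Step 8: on WHITE (5,4): turn R to N, flip to black, move to (4,4). |black|=7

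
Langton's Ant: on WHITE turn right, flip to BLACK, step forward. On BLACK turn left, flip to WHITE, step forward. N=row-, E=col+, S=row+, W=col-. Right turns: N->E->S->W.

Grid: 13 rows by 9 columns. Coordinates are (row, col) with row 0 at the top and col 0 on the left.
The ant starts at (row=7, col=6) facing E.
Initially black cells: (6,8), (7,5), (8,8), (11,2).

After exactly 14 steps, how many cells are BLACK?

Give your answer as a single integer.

Answer: 12

Derivation:
Step 1: on WHITE (7,6): turn R to S, flip to black, move to (8,6). |black|=5
Step 2: on WHITE (8,6): turn R to W, flip to black, move to (8,5). |black|=6
Step 3: on WHITE (8,5): turn R to N, flip to black, move to (7,5). |black|=7
Step 4: on BLACK (7,5): turn L to W, flip to white, move to (7,4). |black|=6
Step 5: on WHITE (7,4): turn R to N, flip to black, move to (6,4). |black|=7
Step 6: on WHITE (6,4): turn R to E, flip to black, move to (6,5). |black|=8
Step 7: on WHITE (6,5): turn R to S, flip to black, move to (7,5). |black|=9
Step 8: on WHITE (7,5): turn R to W, flip to black, move to (7,4). |black|=10
Step 9: on BLACK (7,4): turn L to S, flip to white, move to (8,4). |black|=9
Step 10: on WHITE (8,4): turn R to W, flip to black, move to (8,3). |black|=10
Step 11: on WHITE (8,3): turn R to N, flip to black, move to (7,3). |black|=11
Step 12: on WHITE (7,3): turn R to E, flip to black, move to (7,4). |black|=12
Step 13: on WHITE (7,4): turn R to S, flip to black, move to (8,4). |black|=13
Step 14: on BLACK (8,4): turn L to E, flip to white, move to (8,5). |black|=12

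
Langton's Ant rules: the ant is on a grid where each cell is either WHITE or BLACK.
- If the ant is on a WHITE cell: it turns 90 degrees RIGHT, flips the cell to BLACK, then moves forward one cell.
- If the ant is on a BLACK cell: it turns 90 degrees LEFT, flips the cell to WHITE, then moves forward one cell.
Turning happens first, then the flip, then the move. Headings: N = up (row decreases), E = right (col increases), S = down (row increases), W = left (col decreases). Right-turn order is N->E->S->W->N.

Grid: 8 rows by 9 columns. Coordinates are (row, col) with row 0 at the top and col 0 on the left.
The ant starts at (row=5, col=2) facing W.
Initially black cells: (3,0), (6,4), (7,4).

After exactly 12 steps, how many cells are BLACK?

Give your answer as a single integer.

Step 1: on WHITE (5,2): turn R to N, flip to black, move to (4,2). |black|=4
Step 2: on WHITE (4,2): turn R to E, flip to black, move to (4,3). |black|=5
Step 3: on WHITE (4,3): turn R to S, flip to black, move to (5,3). |black|=6
Step 4: on WHITE (5,3): turn R to W, flip to black, move to (5,2). |black|=7
Step 5: on BLACK (5,2): turn L to S, flip to white, move to (6,2). |black|=6
Step 6: on WHITE (6,2): turn R to W, flip to black, move to (6,1). |black|=7
Step 7: on WHITE (6,1): turn R to N, flip to black, move to (5,1). |black|=8
Step 8: on WHITE (5,1): turn R to E, flip to black, move to (5,2). |black|=9
Step 9: on WHITE (5,2): turn R to S, flip to black, move to (6,2). |black|=10
Step 10: on BLACK (6,2): turn L to E, flip to white, move to (6,3). |black|=9
Step 11: on WHITE (6,3): turn R to S, flip to black, move to (7,3). |black|=10
Step 12: on WHITE (7,3): turn R to W, flip to black, move to (7,2). |black|=11

Answer: 11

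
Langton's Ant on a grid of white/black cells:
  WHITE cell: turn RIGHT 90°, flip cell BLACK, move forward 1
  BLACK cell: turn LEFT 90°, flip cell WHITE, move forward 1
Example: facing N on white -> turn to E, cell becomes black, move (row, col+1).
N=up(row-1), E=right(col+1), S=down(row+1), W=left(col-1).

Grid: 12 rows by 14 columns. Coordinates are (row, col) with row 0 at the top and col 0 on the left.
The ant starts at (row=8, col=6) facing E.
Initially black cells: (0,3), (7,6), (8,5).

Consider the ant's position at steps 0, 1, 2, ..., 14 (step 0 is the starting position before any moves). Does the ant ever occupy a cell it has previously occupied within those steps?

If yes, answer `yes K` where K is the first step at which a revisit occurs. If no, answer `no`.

Answer: yes 7

Derivation:
Step 1: on WHITE (8,6): turn R to S, flip to black, move to (9,6). |black|=4 — new cell
Step 2: on WHITE (9,6): turn R to W, flip to black, move to (9,5). |black|=5 — new cell
Step 3: on WHITE (9,5): turn R to N, flip to black, move to (8,5). |black|=6 — new cell
Step 4: on BLACK (8,5): turn L to W, flip to white, move to (8,4). |black|=5 — new cell
Step 5: on WHITE (8,4): turn R to N, flip to black, move to (7,4). |black|=6 — new cell
Step 6: on WHITE (7,4): turn R to E, flip to black, move to (7,5). |black|=7 — new cell
Step 7: on WHITE (7,5): turn R to S, flip to black, move to (8,5). |black|=8 — REVISIT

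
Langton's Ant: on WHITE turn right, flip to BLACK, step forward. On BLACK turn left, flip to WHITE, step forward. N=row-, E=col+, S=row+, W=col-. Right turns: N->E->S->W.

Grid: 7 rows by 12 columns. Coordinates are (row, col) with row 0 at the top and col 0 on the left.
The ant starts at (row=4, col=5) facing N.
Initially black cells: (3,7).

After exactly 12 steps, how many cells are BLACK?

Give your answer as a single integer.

Step 1: on WHITE (4,5): turn R to E, flip to black, move to (4,6). |black|=2
Step 2: on WHITE (4,6): turn R to S, flip to black, move to (5,6). |black|=3
Step 3: on WHITE (5,6): turn R to W, flip to black, move to (5,5). |black|=4
Step 4: on WHITE (5,5): turn R to N, flip to black, move to (4,5). |black|=5
Step 5: on BLACK (4,5): turn L to W, flip to white, move to (4,4). |black|=4
Step 6: on WHITE (4,4): turn R to N, flip to black, move to (3,4). |black|=5
Step 7: on WHITE (3,4): turn R to E, flip to black, move to (3,5). |black|=6
Step 8: on WHITE (3,5): turn R to S, flip to black, move to (4,5). |black|=7
Step 9: on WHITE (4,5): turn R to W, flip to black, move to (4,4). |black|=8
Step 10: on BLACK (4,4): turn L to S, flip to white, move to (5,4). |black|=7
Step 11: on WHITE (5,4): turn R to W, flip to black, move to (5,3). |black|=8
Step 12: on WHITE (5,3): turn R to N, flip to black, move to (4,3). |black|=9

Answer: 9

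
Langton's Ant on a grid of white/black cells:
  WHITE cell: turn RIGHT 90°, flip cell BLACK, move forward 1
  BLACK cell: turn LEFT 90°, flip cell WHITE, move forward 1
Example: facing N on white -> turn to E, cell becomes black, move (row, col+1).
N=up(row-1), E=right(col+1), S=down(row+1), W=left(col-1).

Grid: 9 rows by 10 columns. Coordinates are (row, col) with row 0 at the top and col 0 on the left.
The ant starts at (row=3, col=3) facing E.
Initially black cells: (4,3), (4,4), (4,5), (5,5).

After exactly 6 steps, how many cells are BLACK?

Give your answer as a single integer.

Answer: 4

Derivation:
Step 1: on WHITE (3,3): turn R to S, flip to black, move to (4,3). |black|=5
Step 2: on BLACK (4,3): turn L to E, flip to white, move to (4,4). |black|=4
Step 3: on BLACK (4,4): turn L to N, flip to white, move to (3,4). |black|=3
Step 4: on WHITE (3,4): turn R to E, flip to black, move to (3,5). |black|=4
Step 5: on WHITE (3,5): turn R to S, flip to black, move to (4,5). |black|=5
Step 6: on BLACK (4,5): turn L to E, flip to white, move to (4,6). |black|=4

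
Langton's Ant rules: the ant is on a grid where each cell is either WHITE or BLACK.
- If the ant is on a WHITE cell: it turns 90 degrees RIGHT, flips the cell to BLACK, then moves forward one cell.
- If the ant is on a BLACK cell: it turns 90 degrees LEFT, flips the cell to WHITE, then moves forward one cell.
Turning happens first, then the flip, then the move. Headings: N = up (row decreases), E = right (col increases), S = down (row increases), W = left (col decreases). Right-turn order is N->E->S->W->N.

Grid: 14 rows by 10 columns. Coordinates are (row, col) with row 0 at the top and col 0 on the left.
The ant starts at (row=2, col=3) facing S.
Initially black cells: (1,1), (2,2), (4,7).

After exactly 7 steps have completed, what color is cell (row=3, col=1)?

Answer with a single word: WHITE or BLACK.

Answer: BLACK

Derivation:
Step 1: on WHITE (2,3): turn R to W, flip to black, move to (2,2). |black|=4
Step 2: on BLACK (2,2): turn L to S, flip to white, move to (3,2). |black|=3
Step 3: on WHITE (3,2): turn R to W, flip to black, move to (3,1). |black|=4
Step 4: on WHITE (3,1): turn R to N, flip to black, move to (2,1). |black|=5
Step 5: on WHITE (2,1): turn R to E, flip to black, move to (2,2). |black|=6
Step 6: on WHITE (2,2): turn R to S, flip to black, move to (3,2). |black|=7
Step 7: on BLACK (3,2): turn L to E, flip to white, move to (3,3). |black|=6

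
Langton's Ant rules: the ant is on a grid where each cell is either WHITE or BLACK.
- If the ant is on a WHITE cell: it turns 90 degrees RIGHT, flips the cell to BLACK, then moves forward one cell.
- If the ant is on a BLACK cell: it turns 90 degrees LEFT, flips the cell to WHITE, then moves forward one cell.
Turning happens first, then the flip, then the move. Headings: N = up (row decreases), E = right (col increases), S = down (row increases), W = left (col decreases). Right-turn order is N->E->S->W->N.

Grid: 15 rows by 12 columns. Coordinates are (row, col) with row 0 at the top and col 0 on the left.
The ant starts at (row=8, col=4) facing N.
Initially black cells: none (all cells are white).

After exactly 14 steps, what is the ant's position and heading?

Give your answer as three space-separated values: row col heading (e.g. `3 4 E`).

Answer: 9 3 S

Derivation:
Step 1: on WHITE (8,4): turn R to E, flip to black, move to (8,5). |black|=1
Step 2: on WHITE (8,5): turn R to S, flip to black, move to (9,5). |black|=2
Step 3: on WHITE (9,5): turn R to W, flip to black, move to (9,4). |black|=3
Step 4: on WHITE (9,4): turn R to N, flip to black, move to (8,4). |black|=4
Step 5: on BLACK (8,4): turn L to W, flip to white, move to (8,3). |black|=3
Step 6: on WHITE (8,3): turn R to N, flip to black, move to (7,3). |black|=4
Step 7: on WHITE (7,3): turn R to E, flip to black, move to (7,4). |black|=5
Step 8: on WHITE (7,4): turn R to S, flip to black, move to (8,4). |black|=6
Step 9: on WHITE (8,4): turn R to W, flip to black, move to (8,3). |black|=7
Step 10: on BLACK (8,3): turn L to S, flip to white, move to (9,3). |black|=6
Step 11: on WHITE (9,3): turn R to W, flip to black, move to (9,2). |black|=7
Step 12: on WHITE (9,2): turn R to N, flip to black, move to (8,2). |black|=8
Step 13: on WHITE (8,2): turn R to E, flip to black, move to (8,3). |black|=9
Step 14: on WHITE (8,3): turn R to S, flip to black, move to (9,3). |black|=10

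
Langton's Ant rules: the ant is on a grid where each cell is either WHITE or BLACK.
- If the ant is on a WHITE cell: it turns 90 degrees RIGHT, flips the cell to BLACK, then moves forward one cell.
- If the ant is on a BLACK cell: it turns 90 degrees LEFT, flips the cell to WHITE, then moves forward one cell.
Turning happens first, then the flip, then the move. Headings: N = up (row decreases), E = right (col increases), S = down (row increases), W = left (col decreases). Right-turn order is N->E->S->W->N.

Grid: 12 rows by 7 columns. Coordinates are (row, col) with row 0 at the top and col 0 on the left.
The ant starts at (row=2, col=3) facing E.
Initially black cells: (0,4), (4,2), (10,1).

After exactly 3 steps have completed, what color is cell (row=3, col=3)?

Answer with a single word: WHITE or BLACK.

Step 1: on WHITE (2,3): turn R to S, flip to black, move to (3,3). |black|=4
Step 2: on WHITE (3,3): turn R to W, flip to black, move to (3,2). |black|=5
Step 3: on WHITE (3,2): turn R to N, flip to black, move to (2,2). |black|=6

Answer: BLACK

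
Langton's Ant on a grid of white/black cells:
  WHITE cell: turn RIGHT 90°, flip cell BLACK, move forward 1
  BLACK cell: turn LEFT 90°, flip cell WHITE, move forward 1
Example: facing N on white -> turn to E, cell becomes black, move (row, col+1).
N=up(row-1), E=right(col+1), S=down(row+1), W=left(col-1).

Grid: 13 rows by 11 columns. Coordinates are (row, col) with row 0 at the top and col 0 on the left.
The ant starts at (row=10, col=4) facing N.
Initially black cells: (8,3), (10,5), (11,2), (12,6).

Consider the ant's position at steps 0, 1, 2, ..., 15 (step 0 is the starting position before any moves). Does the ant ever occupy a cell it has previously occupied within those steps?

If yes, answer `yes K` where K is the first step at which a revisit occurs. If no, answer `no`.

Answer: yes 5

Derivation:
Step 1: on WHITE (10,4): turn R to E, flip to black, move to (10,5). |black|=5 — new cell
Step 2: on BLACK (10,5): turn L to N, flip to white, move to (9,5). |black|=4 — new cell
Step 3: on WHITE (9,5): turn R to E, flip to black, move to (9,6). |black|=5 — new cell
Step 4: on WHITE (9,6): turn R to S, flip to black, move to (10,6). |black|=6 — new cell
Step 5: on WHITE (10,6): turn R to W, flip to black, move to (10,5). |black|=7 — REVISIT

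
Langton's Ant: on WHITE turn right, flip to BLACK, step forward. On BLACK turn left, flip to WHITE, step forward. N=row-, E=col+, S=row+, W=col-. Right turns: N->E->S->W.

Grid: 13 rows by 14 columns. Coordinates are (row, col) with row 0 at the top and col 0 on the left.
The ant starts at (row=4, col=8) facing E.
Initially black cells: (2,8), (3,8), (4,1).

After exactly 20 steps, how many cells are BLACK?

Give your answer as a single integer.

Step 1: on WHITE (4,8): turn R to S, flip to black, move to (5,8). |black|=4
Step 2: on WHITE (5,8): turn R to W, flip to black, move to (5,7). |black|=5
Step 3: on WHITE (5,7): turn R to N, flip to black, move to (4,7). |black|=6
Step 4: on WHITE (4,7): turn R to E, flip to black, move to (4,8). |black|=7
Step 5: on BLACK (4,8): turn L to N, flip to white, move to (3,8). |black|=6
Step 6: on BLACK (3,8): turn L to W, flip to white, move to (3,7). |black|=5
Step 7: on WHITE (3,7): turn R to N, flip to black, move to (2,7). |black|=6
Step 8: on WHITE (2,7): turn R to E, flip to black, move to (2,8). |black|=7
Step 9: on BLACK (2,8): turn L to N, flip to white, move to (1,8). |black|=6
Step 10: on WHITE (1,8): turn R to E, flip to black, move to (1,9). |black|=7
Step 11: on WHITE (1,9): turn R to S, flip to black, move to (2,9). |black|=8
Step 12: on WHITE (2,9): turn R to W, flip to black, move to (2,8). |black|=9
Step 13: on WHITE (2,8): turn R to N, flip to black, move to (1,8). |black|=10
Step 14: on BLACK (1,8): turn L to W, flip to white, move to (1,7). |black|=9
Step 15: on WHITE (1,7): turn R to N, flip to black, move to (0,7). |black|=10
Step 16: on WHITE (0,7): turn R to E, flip to black, move to (0,8). |black|=11
Step 17: on WHITE (0,8): turn R to S, flip to black, move to (1,8). |black|=12
Step 18: on WHITE (1,8): turn R to W, flip to black, move to (1,7). |black|=13
Step 19: on BLACK (1,7): turn L to S, flip to white, move to (2,7). |black|=12
Step 20: on BLACK (2,7): turn L to E, flip to white, move to (2,8). |black|=11

Answer: 11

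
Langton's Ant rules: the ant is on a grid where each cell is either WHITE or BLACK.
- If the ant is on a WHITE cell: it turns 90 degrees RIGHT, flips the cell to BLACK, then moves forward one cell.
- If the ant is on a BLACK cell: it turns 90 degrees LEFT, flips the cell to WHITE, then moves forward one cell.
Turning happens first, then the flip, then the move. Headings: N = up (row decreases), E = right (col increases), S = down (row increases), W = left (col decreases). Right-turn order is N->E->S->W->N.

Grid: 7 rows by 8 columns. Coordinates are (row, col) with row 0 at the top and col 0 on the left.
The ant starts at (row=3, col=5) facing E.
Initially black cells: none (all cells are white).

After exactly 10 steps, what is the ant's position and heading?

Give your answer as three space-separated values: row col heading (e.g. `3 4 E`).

Answer: 2 4 W

Derivation:
Step 1: on WHITE (3,5): turn R to S, flip to black, move to (4,5). |black|=1
Step 2: on WHITE (4,5): turn R to W, flip to black, move to (4,4). |black|=2
Step 3: on WHITE (4,4): turn R to N, flip to black, move to (3,4). |black|=3
Step 4: on WHITE (3,4): turn R to E, flip to black, move to (3,5). |black|=4
Step 5: on BLACK (3,5): turn L to N, flip to white, move to (2,5). |black|=3
Step 6: on WHITE (2,5): turn R to E, flip to black, move to (2,6). |black|=4
Step 7: on WHITE (2,6): turn R to S, flip to black, move to (3,6). |black|=5
Step 8: on WHITE (3,6): turn R to W, flip to black, move to (3,5). |black|=6
Step 9: on WHITE (3,5): turn R to N, flip to black, move to (2,5). |black|=7
Step 10: on BLACK (2,5): turn L to W, flip to white, move to (2,4). |black|=6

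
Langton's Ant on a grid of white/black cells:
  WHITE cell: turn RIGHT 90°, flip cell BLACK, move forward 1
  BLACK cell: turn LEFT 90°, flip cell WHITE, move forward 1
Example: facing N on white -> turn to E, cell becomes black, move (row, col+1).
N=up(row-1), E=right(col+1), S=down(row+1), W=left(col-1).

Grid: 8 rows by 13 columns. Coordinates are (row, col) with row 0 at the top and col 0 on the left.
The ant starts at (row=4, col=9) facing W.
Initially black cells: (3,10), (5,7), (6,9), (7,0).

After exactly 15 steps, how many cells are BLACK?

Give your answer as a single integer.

Step 1: on WHITE (4,9): turn R to N, flip to black, move to (3,9). |black|=5
Step 2: on WHITE (3,9): turn R to E, flip to black, move to (3,10). |black|=6
Step 3: on BLACK (3,10): turn L to N, flip to white, move to (2,10). |black|=5
Step 4: on WHITE (2,10): turn R to E, flip to black, move to (2,11). |black|=6
Step 5: on WHITE (2,11): turn R to S, flip to black, move to (3,11). |black|=7
Step 6: on WHITE (3,11): turn R to W, flip to black, move to (3,10). |black|=8
Step 7: on WHITE (3,10): turn R to N, flip to black, move to (2,10). |black|=9
Step 8: on BLACK (2,10): turn L to W, flip to white, move to (2,9). |black|=8
Step 9: on WHITE (2,9): turn R to N, flip to black, move to (1,9). |black|=9
Step 10: on WHITE (1,9): turn R to E, flip to black, move to (1,10). |black|=10
Step 11: on WHITE (1,10): turn R to S, flip to black, move to (2,10). |black|=11
Step 12: on WHITE (2,10): turn R to W, flip to black, move to (2,9). |black|=12
Step 13: on BLACK (2,9): turn L to S, flip to white, move to (3,9). |black|=11
Step 14: on BLACK (3,9): turn L to E, flip to white, move to (3,10). |black|=10
Step 15: on BLACK (3,10): turn L to N, flip to white, move to (2,10). |black|=9

Answer: 9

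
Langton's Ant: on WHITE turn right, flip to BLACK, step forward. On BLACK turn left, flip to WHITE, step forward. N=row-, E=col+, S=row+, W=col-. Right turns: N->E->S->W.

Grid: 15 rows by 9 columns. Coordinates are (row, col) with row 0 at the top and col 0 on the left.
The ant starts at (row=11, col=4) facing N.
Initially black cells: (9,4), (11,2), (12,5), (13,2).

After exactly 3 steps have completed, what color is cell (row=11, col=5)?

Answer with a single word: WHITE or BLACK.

Answer: BLACK

Derivation:
Step 1: on WHITE (11,4): turn R to E, flip to black, move to (11,5). |black|=5
Step 2: on WHITE (11,5): turn R to S, flip to black, move to (12,5). |black|=6
Step 3: on BLACK (12,5): turn L to E, flip to white, move to (12,6). |black|=5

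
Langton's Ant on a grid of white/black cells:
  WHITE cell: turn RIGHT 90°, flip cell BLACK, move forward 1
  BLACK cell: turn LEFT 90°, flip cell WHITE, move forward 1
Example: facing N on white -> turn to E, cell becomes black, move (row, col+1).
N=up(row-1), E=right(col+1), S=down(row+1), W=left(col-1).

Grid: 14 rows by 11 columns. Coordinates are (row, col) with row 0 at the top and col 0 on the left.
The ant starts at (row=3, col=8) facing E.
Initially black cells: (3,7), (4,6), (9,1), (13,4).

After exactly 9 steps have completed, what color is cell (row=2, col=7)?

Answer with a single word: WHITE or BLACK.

Step 1: on WHITE (3,8): turn R to S, flip to black, move to (4,8). |black|=5
Step 2: on WHITE (4,8): turn R to W, flip to black, move to (4,7). |black|=6
Step 3: on WHITE (4,7): turn R to N, flip to black, move to (3,7). |black|=7
Step 4: on BLACK (3,7): turn L to W, flip to white, move to (3,6). |black|=6
Step 5: on WHITE (3,6): turn R to N, flip to black, move to (2,6). |black|=7
Step 6: on WHITE (2,6): turn R to E, flip to black, move to (2,7). |black|=8
Step 7: on WHITE (2,7): turn R to S, flip to black, move to (3,7). |black|=9
Step 8: on WHITE (3,7): turn R to W, flip to black, move to (3,6). |black|=10
Step 9: on BLACK (3,6): turn L to S, flip to white, move to (4,6). |black|=9

Answer: BLACK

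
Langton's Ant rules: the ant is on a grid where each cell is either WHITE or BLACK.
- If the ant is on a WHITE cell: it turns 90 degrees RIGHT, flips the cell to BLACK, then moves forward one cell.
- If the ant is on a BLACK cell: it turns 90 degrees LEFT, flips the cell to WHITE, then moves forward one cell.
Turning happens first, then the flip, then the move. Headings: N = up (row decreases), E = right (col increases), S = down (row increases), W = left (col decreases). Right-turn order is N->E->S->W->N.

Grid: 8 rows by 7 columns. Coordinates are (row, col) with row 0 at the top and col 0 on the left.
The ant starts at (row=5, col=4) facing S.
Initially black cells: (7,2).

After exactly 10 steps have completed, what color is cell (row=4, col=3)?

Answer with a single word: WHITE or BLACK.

Step 1: on WHITE (5,4): turn R to W, flip to black, move to (5,3). |black|=2
Step 2: on WHITE (5,3): turn R to N, flip to black, move to (4,3). |black|=3
Step 3: on WHITE (4,3): turn R to E, flip to black, move to (4,4). |black|=4
Step 4: on WHITE (4,4): turn R to S, flip to black, move to (5,4). |black|=5
Step 5: on BLACK (5,4): turn L to E, flip to white, move to (5,5). |black|=4
Step 6: on WHITE (5,5): turn R to S, flip to black, move to (6,5). |black|=5
Step 7: on WHITE (6,5): turn R to W, flip to black, move to (6,4). |black|=6
Step 8: on WHITE (6,4): turn R to N, flip to black, move to (5,4). |black|=7
Step 9: on WHITE (5,4): turn R to E, flip to black, move to (5,5). |black|=8
Step 10: on BLACK (5,5): turn L to N, flip to white, move to (4,5). |black|=7

Answer: BLACK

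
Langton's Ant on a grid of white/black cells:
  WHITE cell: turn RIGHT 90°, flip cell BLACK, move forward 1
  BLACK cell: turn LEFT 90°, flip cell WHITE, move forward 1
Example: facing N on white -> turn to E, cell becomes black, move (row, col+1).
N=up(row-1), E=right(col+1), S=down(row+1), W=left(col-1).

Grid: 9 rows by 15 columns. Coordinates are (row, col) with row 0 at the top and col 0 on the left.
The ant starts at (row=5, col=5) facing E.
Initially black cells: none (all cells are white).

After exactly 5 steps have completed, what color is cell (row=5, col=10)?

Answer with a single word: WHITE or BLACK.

Step 1: on WHITE (5,5): turn R to S, flip to black, move to (6,5). |black|=1
Step 2: on WHITE (6,5): turn R to W, flip to black, move to (6,4). |black|=2
Step 3: on WHITE (6,4): turn R to N, flip to black, move to (5,4). |black|=3
Step 4: on WHITE (5,4): turn R to E, flip to black, move to (5,5). |black|=4
Step 5: on BLACK (5,5): turn L to N, flip to white, move to (4,5). |black|=3

Answer: WHITE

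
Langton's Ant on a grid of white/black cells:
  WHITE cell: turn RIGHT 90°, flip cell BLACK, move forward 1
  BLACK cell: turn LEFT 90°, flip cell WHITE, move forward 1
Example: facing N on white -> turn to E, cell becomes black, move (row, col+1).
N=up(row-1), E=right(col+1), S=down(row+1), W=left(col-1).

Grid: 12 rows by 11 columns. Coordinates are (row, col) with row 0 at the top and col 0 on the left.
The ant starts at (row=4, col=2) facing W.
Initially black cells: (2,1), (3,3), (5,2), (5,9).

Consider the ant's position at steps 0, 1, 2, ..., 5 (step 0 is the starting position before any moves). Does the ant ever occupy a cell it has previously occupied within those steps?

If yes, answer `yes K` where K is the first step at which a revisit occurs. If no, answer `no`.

Step 1: on WHITE (4,2): turn R to N, flip to black, move to (3,2). |black|=5 — new cell
Step 2: on WHITE (3,2): turn R to E, flip to black, move to (3,3). |black|=6 — new cell
Step 3: on BLACK (3,3): turn L to N, flip to white, move to (2,3). |black|=5 — new cell
Step 4: on WHITE (2,3): turn R to E, flip to black, move to (2,4). |black|=6 — new cell
Step 5: on WHITE (2,4): turn R to S, flip to black, move to (3,4). |black|=7 — new cell
No revisit within 5 steps.

Answer: no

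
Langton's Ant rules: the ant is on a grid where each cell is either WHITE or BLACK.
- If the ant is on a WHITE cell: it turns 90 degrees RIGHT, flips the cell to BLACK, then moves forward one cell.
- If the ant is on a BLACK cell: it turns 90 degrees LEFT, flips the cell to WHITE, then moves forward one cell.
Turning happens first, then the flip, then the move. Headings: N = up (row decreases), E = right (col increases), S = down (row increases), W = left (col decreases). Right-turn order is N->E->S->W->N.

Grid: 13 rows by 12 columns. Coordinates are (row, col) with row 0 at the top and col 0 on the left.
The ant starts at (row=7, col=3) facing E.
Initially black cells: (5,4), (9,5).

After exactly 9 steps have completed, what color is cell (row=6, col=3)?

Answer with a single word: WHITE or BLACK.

Step 1: on WHITE (7,3): turn R to S, flip to black, move to (8,3). |black|=3
Step 2: on WHITE (8,3): turn R to W, flip to black, move to (8,2). |black|=4
Step 3: on WHITE (8,2): turn R to N, flip to black, move to (7,2). |black|=5
Step 4: on WHITE (7,2): turn R to E, flip to black, move to (7,3). |black|=6
Step 5: on BLACK (7,3): turn L to N, flip to white, move to (6,3). |black|=5
Step 6: on WHITE (6,3): turn R to E, flip to black, move to (6,4). |black|=6
Step 7: on WHITE (6,4): turn R to S, flip to black, move to (7,4). |black|=7
Step 8: on WHITE (7,4): turn R to W, flip to black, move to (7,3). |black|=8
Step 9: on WHITE (7,3): turn R to N, flip to black, move to (6,3). |black|=9

Answer: BLACK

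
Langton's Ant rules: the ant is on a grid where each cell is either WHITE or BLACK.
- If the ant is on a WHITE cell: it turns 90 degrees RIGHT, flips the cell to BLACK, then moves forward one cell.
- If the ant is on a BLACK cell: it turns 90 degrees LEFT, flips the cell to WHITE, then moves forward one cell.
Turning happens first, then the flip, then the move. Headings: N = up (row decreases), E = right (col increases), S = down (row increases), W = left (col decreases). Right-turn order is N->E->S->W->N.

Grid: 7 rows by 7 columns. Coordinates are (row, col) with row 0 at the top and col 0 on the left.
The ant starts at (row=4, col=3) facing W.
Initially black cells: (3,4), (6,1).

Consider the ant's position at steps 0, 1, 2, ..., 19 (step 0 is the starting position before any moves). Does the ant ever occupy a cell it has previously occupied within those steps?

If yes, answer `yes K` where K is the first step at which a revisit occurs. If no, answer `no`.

Step 1: on WHITE (4,3): turn R to N, flip to black, move to (3,3). |black|=3 — new cell
Step 2: on WHITE (3,3): turn R to E, flip to black, move to (3,4). |black|=4 — new cell
Step 3: on BLACK (3,4): turn L to N, flip to white, move to (2,4). |black|=3 — new cell
Step 4: on WHITE (2,4): turn R to E, flip to black, move to (2,5). |black|=4 — new cell
Step 5: on WHITE (2,5): turn R to S, flip to black, move to (3,5). |black|=5 — new cell
Step 6: on WHITE (3,5): turn R to W, flip to black, move to (3,4). |black|=6 — REVISIT

Answer: yes 6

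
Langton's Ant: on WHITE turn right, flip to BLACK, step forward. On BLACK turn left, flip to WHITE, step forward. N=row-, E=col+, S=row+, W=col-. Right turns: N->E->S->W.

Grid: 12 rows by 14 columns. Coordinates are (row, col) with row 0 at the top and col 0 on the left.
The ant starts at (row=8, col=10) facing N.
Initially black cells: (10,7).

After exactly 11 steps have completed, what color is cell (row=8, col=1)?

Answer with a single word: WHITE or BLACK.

Answer: WHITE

Derivation:
Step 1: on WHITE (8,10): turn R to E, flip to black, move to (8,11). |black|=2
Step 2: on WHITE (8,11): turn R to S, flip to black, move to (9,11). |black|=3
Step 3: on WHITE (9,11): turn R to W, flip to black, move to (9,10). |black|=4
Step 4: on WHITE (9,10): turn R to N, flip to black, move to (8,10). |black|=5
Step 5: on BLACK (8,10): turn L to W, flip to white, move to (8,9). |black|=4
Step 6: on WHITE (8,9): turn R to N, flip to black, move to (7,9). |black|=5
Step 7: on WHITE (7,9): turn R to E, flip to black, move to (7,10). |black|=6
Step 8: on WHITE (7,10): turn R to S, flip to black, move to (8,10). |black|=7
Step 9: on WHITE (8,10): turn R to W, flip to black, move to (8,9). |black|=8
Step 10: on BLACK (8,9): turn L to S, flip to white, move to (9,9). |black|=7
Step 11: on WHITE (9,9): turn R to W, flip to black, move to (9,8). |black|=8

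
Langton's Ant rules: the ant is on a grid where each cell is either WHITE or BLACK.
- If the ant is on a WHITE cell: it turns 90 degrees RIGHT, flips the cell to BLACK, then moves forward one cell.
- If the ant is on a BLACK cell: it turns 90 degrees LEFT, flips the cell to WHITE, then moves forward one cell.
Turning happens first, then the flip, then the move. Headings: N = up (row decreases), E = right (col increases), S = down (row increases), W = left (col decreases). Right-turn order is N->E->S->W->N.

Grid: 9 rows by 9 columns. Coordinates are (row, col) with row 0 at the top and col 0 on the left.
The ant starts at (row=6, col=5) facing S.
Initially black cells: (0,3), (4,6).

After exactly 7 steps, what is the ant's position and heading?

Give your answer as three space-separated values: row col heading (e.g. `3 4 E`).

Step 1: on WHITE (6,5): turn R to W, flip to black, move to (6,4). |black|=3
Step 2: on WHITE (6,4): turn R to N, flip to black, move to (5,4). |black|=4
Step 3: on WHITE (5,4): turn R to E, flip to black, move to (5,5). |black|=5
Step 4: on WHITE (5,5): turn R to S, flip to black, move to (6,5). |black|=6
Step 5: on BLACK (6,5): turn L to E, flip to white, move to (6,6). |black|=5
Step 6: on WHITE (6,6): turn R to S, flip to black, move to (7,6). |black|=6
Step 7: on WHITE (7,6): turn R to W, flip to black, move to (7,5). |black|=7

Answer: 7 5 W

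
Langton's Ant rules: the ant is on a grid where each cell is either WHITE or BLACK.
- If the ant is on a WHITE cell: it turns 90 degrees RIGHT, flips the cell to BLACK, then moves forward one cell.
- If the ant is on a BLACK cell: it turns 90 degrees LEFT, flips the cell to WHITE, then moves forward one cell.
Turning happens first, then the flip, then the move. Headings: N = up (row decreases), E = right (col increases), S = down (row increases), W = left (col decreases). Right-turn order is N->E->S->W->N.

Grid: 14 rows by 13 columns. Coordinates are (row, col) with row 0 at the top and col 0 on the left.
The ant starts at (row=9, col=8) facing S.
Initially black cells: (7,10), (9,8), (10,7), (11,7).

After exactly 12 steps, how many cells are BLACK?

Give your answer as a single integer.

Answer: 10

Derivation:
Step 1: on BLACK (9,8): turn L to E, flip to white, move to (9,9). |black|=3
Step 2: on WHITE (9,9): turn R to S, flip to black, move to (10,9). |black|=4
Step 3: on WHITE (10,9): turn R to W, flip to black, move to (10,8). |black|=5
Step 4: on WHITE (10,8): turn R to N, flip to black, move to (9,8). |black|=6
Step 5: on WHITE (9,8): turn R to E, flip to black, move to (9,9). |black|=7
Step 6: on BLACK (9,9): turn L to N, flip to white, move to (8,9). |black|=6
Step 7: on WHITE (8,9): turn R to E, flip to black, move to (8,10). |black|=7
Step 8: on WHITE (8,10): turn R to S, flip to black, move to (9,10). |black|=8
Step 9: on WHITE (9,10): turn R to W, flip to black, move to (9,9). |black|=9
Step 10: on WHITE (9,9): turn R to N, flip to black, move to (8,9). |black|=10
Step 11: on BLACK (8,9): turn L to W, flip to white, move to (8,8). |black|=9
Step 12: on WHITE (8,8): turn R to N, flip to black, move to (7,8). |black|=10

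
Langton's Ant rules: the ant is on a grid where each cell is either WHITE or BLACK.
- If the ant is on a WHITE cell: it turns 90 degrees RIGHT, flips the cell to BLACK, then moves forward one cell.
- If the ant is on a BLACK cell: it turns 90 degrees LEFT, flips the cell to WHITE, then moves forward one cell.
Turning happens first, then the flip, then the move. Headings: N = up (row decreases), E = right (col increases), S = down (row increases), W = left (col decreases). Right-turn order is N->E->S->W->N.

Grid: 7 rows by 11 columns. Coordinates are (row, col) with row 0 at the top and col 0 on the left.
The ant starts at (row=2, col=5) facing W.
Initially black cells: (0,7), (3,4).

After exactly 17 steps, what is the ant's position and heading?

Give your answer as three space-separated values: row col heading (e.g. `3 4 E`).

Answer: 3 5 N

Derivation:
Step 1: on WHITE (2,5): turn R to N, flip to black, move to (1,5). |black|=3
Step 2: on WHITE (1,5): turn R to E, flip to black, move to (1,6). |black|=4
Step 3: on WHITE (1,6): turn R to S, flip to black, move to (2,6). |black|=5
Step 4: on WHITE (2,6): turn R to W, flip to black, move to (2,5). |black|=6
Step 5: on BLACK (2,5): turn L to S, flip to white, move to (3,5). |black|=5
Step 6: on WHITE (3,5): turn R to W, flip to black, move to (3,4). |black|=6
Step 7: on BLACK (3,4): turn L to S, flip to white, move to (4,4). |black|=5
Step 8: on WHITE (4,4): turn R to W, flip to black, move to (4,3). |black|=6
Step 9: on WHITE (4,3): turn R to N, flip to black, move to (3,3). |black|=7
Step 10: on WHITE (3,3): turn R to E, flip to black, move to (3,4). |black|=8
Step 11: on WHITE (3,4): turn R to S, flip to black, move to (4,4). |black|=9
Step 12: on BLACK (4,4): turn L to E, flip to white, move to (4,5). |black|=8
Step 13: on WHITE (4,5): turn R to S, flip to black, move to (5,5). |black|=9
Step 14: on WHITE (5,5): turn R to W, flip to black, move to (5,4). |black|=10
Step 15: on WHITE (5,4): turn R to N, flip to black, move to (4,4). |black|=11
Step 16: on WHITE (4,4): turn R to E, flip to black, move to (4,5). |black|=12
Step 17: on BLACK (4,5): turn L to N, flip to white, move to (3,5). |black|=11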